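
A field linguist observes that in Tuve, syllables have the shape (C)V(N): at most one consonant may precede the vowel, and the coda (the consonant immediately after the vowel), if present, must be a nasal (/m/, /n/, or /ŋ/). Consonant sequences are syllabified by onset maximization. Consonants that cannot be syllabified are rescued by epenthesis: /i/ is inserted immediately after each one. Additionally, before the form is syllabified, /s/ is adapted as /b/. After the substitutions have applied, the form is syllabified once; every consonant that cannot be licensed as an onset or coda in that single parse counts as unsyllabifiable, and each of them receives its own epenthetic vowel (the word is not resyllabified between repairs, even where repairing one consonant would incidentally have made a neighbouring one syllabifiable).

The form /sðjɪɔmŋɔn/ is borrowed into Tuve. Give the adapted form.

Substitution: /s/ → /b/, giving /bðjɪɔmŋɔn/.
Syllabifying with onset maximization leaves /b/, /ð/ stranded (only a nasal (/m/, /n/, or /ŋ/) is licensed in coda position; onsets are limited to one consonant).
Inserting the epenthetic vowel yields /b/ → /bi/, /ð/ → /ði/.

biðijɪɔmŋɔn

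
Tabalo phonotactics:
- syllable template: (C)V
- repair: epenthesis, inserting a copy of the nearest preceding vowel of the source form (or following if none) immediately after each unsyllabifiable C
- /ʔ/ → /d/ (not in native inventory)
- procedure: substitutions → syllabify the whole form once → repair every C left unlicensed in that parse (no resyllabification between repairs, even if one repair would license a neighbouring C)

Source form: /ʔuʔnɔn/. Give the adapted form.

Substitution: /ʔ/ → /d/, giving /dudnɔn/.
Under (C)V, the unsyllabifiable consonants are /d/, /n/ (no codas are permitted; onsets are limited to one consonant).
Inserting the epenthetic vowel yields /d/ → /du/, /n/ → /nɔ/.

dudunɔnɔ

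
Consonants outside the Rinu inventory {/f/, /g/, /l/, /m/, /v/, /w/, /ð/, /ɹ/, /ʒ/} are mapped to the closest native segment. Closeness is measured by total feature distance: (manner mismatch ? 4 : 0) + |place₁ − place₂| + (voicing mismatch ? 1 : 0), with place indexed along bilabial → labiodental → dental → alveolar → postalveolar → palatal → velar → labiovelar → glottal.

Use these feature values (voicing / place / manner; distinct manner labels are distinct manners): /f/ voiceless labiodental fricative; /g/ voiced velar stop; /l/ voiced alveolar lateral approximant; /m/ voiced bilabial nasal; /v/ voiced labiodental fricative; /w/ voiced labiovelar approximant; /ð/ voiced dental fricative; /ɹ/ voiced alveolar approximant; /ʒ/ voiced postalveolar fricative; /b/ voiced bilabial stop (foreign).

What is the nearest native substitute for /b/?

/m/ is closest: manner differs (stop→nasal, +4), place distance 0 (bilabial→bilabial), same voicing; total 4. Next closest is /v/ at distance 5.

m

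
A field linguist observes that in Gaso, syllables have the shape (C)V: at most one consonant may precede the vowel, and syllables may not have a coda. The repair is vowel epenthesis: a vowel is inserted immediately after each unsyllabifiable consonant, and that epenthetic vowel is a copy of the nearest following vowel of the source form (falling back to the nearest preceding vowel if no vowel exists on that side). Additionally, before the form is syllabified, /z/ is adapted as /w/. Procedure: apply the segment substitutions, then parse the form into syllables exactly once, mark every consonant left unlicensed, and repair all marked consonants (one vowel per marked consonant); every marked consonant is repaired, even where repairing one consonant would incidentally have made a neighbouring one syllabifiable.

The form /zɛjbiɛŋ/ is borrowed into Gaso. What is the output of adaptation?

Substitution: /z/ → /w/, giving /wɛjbiɛŋ/.
Syllabifying with onset maximization leaves /j/, /ŋ/ stranded (no codas are permitted; onsets are limited to one consonant).
Epenthesis after each stranded consonant: /j/ → /ji/, /ŋ/ → /ŋɛ/.

wɛjibiɛŋɛ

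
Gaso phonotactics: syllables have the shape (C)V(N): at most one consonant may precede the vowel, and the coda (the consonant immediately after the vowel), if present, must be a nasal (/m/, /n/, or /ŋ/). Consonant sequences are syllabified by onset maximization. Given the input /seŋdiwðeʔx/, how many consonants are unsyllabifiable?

Under (C)V(N), the unsyllabifiable consonants are /w/, /ʔ/, /x/ (only a nasal (/m/, /n/, or /ŋ/) is licensed in coda position; onsets are limited to one consonant).

3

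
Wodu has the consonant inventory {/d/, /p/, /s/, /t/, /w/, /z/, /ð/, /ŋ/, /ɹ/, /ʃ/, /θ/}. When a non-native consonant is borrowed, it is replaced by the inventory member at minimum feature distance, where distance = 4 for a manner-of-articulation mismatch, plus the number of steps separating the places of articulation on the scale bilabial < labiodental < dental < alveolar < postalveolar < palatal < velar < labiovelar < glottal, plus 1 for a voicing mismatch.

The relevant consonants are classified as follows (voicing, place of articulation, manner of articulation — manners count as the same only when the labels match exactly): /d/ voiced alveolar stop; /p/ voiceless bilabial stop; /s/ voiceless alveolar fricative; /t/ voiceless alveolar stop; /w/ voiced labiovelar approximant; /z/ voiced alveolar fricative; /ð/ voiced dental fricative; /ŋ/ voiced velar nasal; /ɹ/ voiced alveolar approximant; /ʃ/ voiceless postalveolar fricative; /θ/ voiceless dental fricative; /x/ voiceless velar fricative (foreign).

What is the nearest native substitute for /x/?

/ʃ/ is closest: same manner (fricative), place distance 2 (velar→postalveolar), same voicing; total 2. Next closest is /s/ at distance 3.

ʃ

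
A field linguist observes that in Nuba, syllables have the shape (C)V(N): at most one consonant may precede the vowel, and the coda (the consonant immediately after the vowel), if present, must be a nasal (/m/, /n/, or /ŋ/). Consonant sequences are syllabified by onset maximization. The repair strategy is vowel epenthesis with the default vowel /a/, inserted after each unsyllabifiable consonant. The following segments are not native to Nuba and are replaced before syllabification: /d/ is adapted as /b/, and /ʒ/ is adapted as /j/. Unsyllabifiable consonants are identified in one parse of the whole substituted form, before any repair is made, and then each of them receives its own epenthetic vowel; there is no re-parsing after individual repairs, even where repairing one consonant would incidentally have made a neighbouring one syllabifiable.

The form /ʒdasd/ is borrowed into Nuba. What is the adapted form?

jabasaba

Substitution: /ʒ/ → /j/, /d/ → /b/, giving /jbasb/.
Syllabifying with onset maximization leaves /j/, /s/, /b/ stranded (only a nasal (/m/, /n/, or /ŋ/) is licensed in coda position; onsets are limited to one consonant).
Each unlicensed consonant becomes the onset of a new syllable: /j/ → /ja/, /s/ → /sa/, /b/ → /ba/.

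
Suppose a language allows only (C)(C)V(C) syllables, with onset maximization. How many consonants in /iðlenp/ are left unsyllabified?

The consonants /p/ cannot be parsed into a legal (C)(C)V(C) syllable (at most one coda consonant is licensed; onsets may contain at most 2 consonants).

1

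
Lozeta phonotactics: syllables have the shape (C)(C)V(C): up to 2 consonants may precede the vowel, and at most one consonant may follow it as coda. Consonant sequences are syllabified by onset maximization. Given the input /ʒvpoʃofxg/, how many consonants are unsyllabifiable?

Under (C)(C)V(C), the unsyllabifiable consonants are /ʒ/, /x/, /g/ (at most one coda consonant is licensed; onsets may contain at most 2 consonants).

3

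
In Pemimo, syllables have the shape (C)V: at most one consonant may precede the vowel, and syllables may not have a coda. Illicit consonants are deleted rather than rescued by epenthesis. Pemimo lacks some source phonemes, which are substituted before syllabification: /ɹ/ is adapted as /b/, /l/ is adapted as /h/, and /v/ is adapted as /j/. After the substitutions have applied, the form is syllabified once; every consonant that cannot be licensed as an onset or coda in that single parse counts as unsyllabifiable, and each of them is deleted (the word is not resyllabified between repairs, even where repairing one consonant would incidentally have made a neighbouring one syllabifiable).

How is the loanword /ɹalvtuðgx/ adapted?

Substitution: /ɹ/ → /b/, /l/ → /h/, /v/ → /j/, giving /bahjtuðgx/.
Under (C)V, the unsyllabifiable consonants are /h/, /j/, /ð/, /g/, /x/ (no codas are permitted; onsets are limited to one consonant).
Deletion applies to /h/, /j/, /ð/, /g/, /x/.

batu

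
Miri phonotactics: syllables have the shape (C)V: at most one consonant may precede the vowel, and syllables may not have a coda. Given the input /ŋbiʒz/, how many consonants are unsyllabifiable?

3

Syllabifying with onset maximization leaves /ŋ/, /ʒ/, /z/ stranded (no codas are permitted; onsets are limited to one consonant).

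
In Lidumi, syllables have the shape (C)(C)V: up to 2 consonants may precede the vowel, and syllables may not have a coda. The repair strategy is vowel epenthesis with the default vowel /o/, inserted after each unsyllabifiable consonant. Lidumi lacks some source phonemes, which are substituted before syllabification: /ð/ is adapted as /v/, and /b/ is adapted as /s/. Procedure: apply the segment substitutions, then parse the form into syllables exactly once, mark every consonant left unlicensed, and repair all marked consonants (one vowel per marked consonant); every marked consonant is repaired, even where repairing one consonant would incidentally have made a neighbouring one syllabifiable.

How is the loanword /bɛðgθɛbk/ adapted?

sɛvogθɛsoko

Substitution: /b/ → /s/, /ð/ → /v/, giving /sɛvgθɛsk/.
Under (C)(C)V, the unsyllabifiable consonants are /v/, /s/, /k/ (no codas are permitted; onsets may contain at most 2 consonants).
Inserting the epenthetic vowel yields /v/ → /vo/, /s/ → /so/, /k/ → /ko/.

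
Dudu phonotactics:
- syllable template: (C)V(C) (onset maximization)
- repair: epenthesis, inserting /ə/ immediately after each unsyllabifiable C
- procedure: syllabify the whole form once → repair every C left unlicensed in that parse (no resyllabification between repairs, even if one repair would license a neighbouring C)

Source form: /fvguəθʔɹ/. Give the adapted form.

Under (C)V(C), the unsyllabifiable consonants are /f/, /v/, /ʔ/, /ɹ/ (at most one coda consonant is licensed; onsets are limited to one consonant).
Each unlicensed consonant becomes the onset of a new syllable: /f/ → /fə/, /v/ → /və/, /ʔ/ → /ʔə/, /ɹ/ → /ɹə/.

fəvəguəθʔəɹə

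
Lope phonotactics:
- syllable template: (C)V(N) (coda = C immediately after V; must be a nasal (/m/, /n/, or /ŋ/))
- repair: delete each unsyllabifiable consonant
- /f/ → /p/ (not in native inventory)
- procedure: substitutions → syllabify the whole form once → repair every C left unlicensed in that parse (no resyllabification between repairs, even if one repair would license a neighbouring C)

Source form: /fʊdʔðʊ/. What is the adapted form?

Substitution: /f/ → /p/, giving /pʊdʔðʊ/.
Under (C)V(N), the unsyllabifiable consonants are /d/, /ʔ/ (only a nasal (/m/, /n/, or /ŋ/) is licensed in coda position; onsets are limited to one consonant).
Deleting the stranded consonants removes /d/, /ʔ/.

pʊðʊ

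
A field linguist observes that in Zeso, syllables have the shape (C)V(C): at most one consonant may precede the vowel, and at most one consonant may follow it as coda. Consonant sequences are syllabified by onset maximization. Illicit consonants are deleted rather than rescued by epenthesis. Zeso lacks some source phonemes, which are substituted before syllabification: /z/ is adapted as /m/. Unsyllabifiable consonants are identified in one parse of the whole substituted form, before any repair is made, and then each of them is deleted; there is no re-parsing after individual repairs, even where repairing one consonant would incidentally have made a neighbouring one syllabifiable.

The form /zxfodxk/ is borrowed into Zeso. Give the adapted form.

Substitution: /z/ → /m/, giving /mxfodxk/.
Under (C)V(C), the unsyllabifiable consonants are /m/, /x/, /x/, /k/ (at most one coda consonant is licensed; onsets are limited to one consonant).
Deletion applies to /m/, /x/, /x/, /k/.

fod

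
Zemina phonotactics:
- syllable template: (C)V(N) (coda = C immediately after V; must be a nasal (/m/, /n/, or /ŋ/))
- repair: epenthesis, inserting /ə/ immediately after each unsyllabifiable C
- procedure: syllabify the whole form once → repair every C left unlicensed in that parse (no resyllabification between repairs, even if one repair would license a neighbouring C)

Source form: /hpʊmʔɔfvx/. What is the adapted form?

həpʊmʔɔfəvəxə

Syllabifying with onset maximization leaves /h/, /f/, /v/, /x/ stranded (only a nasal (/m/, /n/, or /ŋ/) is licensed in coda position; onsets are limited to one consonant).
Each unlicensed consonant becomes the onset of a new syllable: /h/ → /hə/, /f/ → /fə/, /v/ → /və/, /x/ → /xə/.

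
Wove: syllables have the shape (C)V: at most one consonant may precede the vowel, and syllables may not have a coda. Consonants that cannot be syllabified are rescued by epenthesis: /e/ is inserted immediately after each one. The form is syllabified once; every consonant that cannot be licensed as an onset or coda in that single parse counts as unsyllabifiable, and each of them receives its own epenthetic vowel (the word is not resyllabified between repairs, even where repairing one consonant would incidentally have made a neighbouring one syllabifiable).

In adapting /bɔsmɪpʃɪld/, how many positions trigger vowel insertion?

The unsyllabifiable consonants are /s/, /p/, /l/, /d/; each receives one epenthetic vowel.

4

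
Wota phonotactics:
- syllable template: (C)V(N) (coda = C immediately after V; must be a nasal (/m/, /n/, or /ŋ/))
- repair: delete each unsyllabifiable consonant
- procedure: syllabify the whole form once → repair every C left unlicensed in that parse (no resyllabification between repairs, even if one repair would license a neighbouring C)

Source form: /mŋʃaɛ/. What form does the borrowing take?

Syllabifying with onset maximization leaves /m/, /ŋ/ stranded (only a nasal (/m/, /n/, or /ŋ/) is licensed in coda position; onsets are limited to one consonant).
Each unlicensed consonant is deleted: /m/, /ŋ/.

ʃaɛ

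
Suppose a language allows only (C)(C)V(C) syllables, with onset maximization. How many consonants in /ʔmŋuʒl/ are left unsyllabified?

Syllabifying with onset maximization leaves /ʔ/, /l/ stranded (at most one coda consonant is licensed; onsets may contain at most 2 consonants).

2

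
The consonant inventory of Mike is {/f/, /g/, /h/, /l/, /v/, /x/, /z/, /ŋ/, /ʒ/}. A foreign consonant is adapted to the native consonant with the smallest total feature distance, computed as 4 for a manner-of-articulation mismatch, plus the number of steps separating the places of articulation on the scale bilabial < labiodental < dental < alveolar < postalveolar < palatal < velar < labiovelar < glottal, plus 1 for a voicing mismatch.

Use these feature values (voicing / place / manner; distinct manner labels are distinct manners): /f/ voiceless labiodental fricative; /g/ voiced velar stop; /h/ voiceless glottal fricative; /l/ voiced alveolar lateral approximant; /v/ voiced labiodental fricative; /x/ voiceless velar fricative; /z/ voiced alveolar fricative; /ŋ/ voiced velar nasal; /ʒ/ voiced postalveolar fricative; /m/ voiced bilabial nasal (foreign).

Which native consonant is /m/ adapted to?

v

/v/ is closest: manner differs (nasal→fricative, +4), place distance 1 (bilabial→labiodental), same voicing; total 5. Next closest is /f/ at distance 6.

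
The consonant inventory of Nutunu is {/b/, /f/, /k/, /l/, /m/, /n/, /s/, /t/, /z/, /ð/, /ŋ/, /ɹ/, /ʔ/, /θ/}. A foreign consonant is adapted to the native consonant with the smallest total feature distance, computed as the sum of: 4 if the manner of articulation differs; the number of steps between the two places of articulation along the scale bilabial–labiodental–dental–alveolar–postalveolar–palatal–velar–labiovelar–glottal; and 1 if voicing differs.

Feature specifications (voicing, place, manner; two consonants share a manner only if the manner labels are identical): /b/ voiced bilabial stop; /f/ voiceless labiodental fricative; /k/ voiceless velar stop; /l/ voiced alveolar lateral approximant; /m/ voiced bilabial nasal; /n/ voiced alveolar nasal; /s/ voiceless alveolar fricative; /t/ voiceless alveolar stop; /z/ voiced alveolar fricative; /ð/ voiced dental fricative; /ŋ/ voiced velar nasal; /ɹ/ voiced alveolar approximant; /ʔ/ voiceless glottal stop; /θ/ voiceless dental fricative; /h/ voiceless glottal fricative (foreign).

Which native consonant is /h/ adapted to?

/ʔ/ is closest: manner differs (fricative→stop, +4), place distance 0 (glottal→glottal), same voicing; total 4. Next closest is /s/ at distance 5.

ʔ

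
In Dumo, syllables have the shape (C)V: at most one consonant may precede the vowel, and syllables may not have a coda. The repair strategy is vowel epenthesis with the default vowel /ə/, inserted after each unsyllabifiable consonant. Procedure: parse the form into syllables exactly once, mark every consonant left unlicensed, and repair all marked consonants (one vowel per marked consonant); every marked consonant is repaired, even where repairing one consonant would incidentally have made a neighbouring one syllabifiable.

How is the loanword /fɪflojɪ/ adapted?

fɪfəlojɪ

Syllabifying with onset maximization leaves /f/ stranded (no codas are permitted; onsets are limited to one consonant).
Inserting the epenthetic vowel yields /f/ → /fə/.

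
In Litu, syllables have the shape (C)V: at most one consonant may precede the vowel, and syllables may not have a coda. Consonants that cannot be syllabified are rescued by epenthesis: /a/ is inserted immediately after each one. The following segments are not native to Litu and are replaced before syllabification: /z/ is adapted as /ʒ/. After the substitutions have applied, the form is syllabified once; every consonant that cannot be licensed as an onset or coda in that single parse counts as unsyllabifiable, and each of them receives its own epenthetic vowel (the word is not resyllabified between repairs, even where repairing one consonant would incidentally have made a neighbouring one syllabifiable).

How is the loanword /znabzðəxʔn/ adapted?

ʒanabaʒaðəxaʔana

Substitution: /z/ → /ʒ/, giving /ʒnabʒðəxʔn/.
Under (C)V, the unsyllabifiable consonants are /ʒ/, /b/, /ʒ/, /x/, /ʔ/, /n/ (no codas are permitted; onsets are limited to one consonant).
Inserting the epenthetic vowel yields /ʒ/ → /ʒa/, /b/ → /ba/, /ʒ/ → /ʒa/, /x/ → /xa/, /ʔ/ → /ʔa/, /n/ → /na/.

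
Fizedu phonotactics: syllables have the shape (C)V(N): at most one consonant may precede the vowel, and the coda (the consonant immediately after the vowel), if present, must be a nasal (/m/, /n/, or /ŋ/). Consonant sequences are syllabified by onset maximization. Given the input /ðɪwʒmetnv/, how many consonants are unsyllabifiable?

The consonants /w/, /ʒ/, /t/, /n/, /v/ cannot be parsed into a legal (C)V(N) syllable (only a nasal (/m/, /n/, or /ŋ/) is licensed in coda position; onsets are limited to one consonant).

5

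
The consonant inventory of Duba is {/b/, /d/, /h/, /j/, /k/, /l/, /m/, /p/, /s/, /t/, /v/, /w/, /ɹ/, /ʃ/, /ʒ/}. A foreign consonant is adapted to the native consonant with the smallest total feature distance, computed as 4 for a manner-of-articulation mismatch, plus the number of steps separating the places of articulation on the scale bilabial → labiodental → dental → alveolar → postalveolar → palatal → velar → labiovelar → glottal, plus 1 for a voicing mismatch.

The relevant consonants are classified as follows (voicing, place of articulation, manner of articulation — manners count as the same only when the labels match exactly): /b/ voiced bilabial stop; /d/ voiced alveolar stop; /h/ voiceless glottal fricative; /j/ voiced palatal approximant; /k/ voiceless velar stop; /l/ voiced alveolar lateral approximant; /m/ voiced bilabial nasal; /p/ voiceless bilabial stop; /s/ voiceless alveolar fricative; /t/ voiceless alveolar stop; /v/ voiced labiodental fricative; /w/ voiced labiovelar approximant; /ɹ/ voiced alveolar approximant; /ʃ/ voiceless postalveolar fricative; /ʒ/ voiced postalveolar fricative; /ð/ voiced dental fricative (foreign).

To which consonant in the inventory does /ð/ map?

v

/v/ is closest: same manner (fricative), place distance 1 (dental→labiodental), same voicing; total 1. Next closest is /s/ at distance 2.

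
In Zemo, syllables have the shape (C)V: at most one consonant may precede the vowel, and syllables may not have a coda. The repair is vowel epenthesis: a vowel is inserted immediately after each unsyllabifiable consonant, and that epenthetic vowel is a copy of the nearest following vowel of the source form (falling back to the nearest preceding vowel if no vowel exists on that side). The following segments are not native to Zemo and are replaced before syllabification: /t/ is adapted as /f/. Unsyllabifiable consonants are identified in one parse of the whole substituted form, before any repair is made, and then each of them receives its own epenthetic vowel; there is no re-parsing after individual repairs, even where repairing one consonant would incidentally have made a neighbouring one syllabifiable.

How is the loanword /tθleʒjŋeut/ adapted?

feθeleʒejeŋeufu

Substitution: /t/ → /f/, giving /fθleʒjŋeuf/.
Syllabifying with onset maximization leaves /f/, /θ/, /ʒ/, /j/, /f/ stranded (no codas are permitted; onsets are limited to one consonant).
Each unlicensed consonant becomes the onset of a new syllable: /f/ → /fe/, /θ/ → /θe/, /ʒ/ → /ʒe/, /j/ → /je/, /f/ → /fu/.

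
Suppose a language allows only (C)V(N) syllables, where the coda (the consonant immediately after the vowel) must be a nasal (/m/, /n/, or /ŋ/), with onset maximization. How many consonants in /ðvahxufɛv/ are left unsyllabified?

3

Under (C)V(N), the unsyllabifiable consonants are /ð/, /h/, /v/ (only a nasal (/m/, /n/, or /ŋ/) is licensed in coda position; onsets are limited to one consonant).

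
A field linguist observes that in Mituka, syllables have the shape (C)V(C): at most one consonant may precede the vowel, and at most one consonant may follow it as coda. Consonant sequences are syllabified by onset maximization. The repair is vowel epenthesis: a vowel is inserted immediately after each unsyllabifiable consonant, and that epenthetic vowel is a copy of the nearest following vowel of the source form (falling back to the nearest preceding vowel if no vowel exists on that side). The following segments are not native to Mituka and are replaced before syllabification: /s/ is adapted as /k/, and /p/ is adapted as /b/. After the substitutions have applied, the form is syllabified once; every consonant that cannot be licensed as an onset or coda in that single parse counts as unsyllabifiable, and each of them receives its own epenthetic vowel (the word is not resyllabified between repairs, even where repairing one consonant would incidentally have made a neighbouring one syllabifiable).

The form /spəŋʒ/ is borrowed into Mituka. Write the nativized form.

Substitution: /s/ → /k/, /p/ → /b/, giving /kbəŋʒ/.
Under (C)V(C), the unsyllabifiable consonants are /k/, /ʒ/ (at most one coda consonant is licensed; onsets are limited to one consonant).
Each unlicensed consonant becomes the onset of a new syllable: /k/ → /kə/, /ʒ/ → /ʒə/.

kəbəŋʒə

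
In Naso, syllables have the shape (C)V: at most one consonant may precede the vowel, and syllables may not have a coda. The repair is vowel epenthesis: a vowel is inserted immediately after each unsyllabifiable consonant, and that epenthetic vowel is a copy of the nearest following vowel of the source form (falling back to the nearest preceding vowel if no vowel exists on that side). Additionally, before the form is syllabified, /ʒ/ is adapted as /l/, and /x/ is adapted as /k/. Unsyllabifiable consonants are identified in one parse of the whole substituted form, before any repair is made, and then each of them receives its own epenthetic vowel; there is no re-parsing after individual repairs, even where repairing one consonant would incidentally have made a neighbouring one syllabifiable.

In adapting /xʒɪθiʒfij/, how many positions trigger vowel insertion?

After substitution the input is /klɪθilfij/.
The unsyllabifiable consonants are /k/, /l/, /j/; each receives one epenthetic vowel.

3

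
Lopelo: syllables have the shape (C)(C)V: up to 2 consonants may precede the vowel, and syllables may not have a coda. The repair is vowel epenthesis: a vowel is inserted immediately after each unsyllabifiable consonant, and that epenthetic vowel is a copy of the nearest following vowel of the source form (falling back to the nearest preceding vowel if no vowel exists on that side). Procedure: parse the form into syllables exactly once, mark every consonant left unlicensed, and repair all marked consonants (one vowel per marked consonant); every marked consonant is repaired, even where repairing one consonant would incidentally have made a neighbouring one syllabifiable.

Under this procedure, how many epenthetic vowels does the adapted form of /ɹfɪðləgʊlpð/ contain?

The unsyllabifiable consonants are /l/, /p/, /ð/; each receives one epenthetic vowel.

3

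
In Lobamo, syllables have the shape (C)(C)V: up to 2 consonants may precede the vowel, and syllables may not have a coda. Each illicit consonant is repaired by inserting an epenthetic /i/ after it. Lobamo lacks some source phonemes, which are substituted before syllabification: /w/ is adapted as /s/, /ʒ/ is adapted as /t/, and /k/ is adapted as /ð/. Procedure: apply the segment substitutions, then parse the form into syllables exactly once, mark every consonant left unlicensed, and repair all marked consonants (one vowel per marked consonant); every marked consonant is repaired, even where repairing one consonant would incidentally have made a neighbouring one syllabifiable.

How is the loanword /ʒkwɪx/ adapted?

Substitution: /ʒ/ → /t/, /k/ → /ð/, /w/ → /s/, giving /tðsɪx/.
Under (C)(C)V, the unsyllabifiable consonants are /t/, /x/ (no codas are permitted; onsets may contain at most 2 consonants).
Epenthesis after each stranded consonant: /t/ → /ti/, /x/ → /xi/.

tiðsɪxi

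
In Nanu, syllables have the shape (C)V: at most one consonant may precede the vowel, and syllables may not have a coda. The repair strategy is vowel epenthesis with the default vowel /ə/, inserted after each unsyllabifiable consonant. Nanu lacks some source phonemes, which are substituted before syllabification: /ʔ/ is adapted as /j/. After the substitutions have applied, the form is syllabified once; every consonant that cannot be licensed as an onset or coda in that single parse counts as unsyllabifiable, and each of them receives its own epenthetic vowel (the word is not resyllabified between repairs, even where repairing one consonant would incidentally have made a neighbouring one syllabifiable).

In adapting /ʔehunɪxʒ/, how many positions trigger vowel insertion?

2

After substitution the input is /jehunɪxʒ/.
The unsyllabifiable consonants are /x/, /ʒ/; each receives one epenthetic vowel.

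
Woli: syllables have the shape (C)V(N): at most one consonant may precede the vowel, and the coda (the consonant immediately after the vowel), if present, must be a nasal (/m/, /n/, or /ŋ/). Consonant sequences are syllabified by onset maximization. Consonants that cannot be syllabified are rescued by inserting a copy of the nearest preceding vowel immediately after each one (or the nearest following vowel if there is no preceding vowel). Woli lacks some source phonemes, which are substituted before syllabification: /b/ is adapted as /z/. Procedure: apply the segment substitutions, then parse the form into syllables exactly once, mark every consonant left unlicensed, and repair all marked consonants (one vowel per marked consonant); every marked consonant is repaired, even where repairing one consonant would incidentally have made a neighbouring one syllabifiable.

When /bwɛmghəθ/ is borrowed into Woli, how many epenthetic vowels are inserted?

3

After substitution the input is /zwɛmghəθ/.
The unsyllabifiable consonants are /z/, /g/, /θ/; each receives one epenthetic vowel.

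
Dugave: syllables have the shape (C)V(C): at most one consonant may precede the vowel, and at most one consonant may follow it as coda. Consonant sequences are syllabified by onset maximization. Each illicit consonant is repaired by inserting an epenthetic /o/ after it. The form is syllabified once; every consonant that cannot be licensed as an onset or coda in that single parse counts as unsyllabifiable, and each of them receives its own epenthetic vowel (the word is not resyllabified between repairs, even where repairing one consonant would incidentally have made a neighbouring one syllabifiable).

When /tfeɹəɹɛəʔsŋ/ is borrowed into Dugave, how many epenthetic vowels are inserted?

The unsyllabifiable consonants are /t/, /s/, /ŋ/; each receives one epenthetic vowel.

3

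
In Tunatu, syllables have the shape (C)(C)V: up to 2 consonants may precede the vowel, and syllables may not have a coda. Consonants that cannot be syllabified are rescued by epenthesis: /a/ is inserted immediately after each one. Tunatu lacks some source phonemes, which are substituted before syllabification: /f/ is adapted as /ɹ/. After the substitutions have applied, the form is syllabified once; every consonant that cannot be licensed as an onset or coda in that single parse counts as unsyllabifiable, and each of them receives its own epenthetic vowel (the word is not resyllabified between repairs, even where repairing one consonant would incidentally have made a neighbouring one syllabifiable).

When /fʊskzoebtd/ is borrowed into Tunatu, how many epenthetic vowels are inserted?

After substitution the input is /ɹʊskzoebtd/.
The unsyllabifiable consonants are /s/, /b/, /t/, /d/; each receives one epenthetic vowel.

4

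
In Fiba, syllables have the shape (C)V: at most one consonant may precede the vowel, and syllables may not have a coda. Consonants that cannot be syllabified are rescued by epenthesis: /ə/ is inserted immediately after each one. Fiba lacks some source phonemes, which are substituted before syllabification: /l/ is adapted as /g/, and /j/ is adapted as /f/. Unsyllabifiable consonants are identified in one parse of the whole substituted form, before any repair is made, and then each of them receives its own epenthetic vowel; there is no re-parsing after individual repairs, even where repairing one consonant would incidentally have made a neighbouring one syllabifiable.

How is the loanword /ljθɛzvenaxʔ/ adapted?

gəfəθɛzəvenaxəʔə

Substitution: /l/ → /g/, /j/ → /f/, giving /gfθɛzvenaxʔ/.
Syllabifying with onset maximization leaves /g/, /f/, /z/, /x/, /ʔ/ stranded (no codas are permitted; onsets are limited to one consonant).
Epenthesis after each stranded consonant: /g/ → /gə/, /f/ → /fə/, /z/ → /zə/, /x/ → /xə/, /ʔ/ → /ʔə/.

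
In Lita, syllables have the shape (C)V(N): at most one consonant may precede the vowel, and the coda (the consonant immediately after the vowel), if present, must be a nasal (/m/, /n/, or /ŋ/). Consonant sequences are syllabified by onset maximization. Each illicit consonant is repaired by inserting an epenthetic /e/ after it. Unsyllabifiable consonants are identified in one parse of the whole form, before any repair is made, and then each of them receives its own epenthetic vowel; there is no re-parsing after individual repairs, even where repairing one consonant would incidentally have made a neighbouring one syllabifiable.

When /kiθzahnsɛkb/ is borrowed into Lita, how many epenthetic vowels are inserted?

The unsyllabifiable consonants are /θ/, /h/, /n/, /k/, /b/; each receives one epenthetic vowel.

5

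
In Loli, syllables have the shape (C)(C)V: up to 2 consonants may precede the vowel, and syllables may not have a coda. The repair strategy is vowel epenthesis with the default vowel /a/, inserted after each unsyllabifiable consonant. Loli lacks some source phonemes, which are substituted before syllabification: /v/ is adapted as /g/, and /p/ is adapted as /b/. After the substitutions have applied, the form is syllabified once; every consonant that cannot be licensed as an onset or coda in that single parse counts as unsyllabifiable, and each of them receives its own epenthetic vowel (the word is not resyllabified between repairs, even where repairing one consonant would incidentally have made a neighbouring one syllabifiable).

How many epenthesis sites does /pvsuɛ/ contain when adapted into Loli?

1

After substitution the input is /bgsuɛ/.
The unsyllabifiable consonants are /b/; each receives one epenthetic vowel.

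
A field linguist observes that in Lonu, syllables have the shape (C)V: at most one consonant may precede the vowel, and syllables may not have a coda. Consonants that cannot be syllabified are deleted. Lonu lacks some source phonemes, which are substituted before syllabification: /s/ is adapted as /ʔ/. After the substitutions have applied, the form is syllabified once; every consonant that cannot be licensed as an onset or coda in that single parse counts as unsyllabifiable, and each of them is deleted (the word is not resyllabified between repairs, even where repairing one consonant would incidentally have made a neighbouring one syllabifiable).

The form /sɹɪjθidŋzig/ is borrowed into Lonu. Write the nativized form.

Substitution: /s/ → /ʔ/, giving /ʔɹɪjθidŋzig/.
The consonants /ʔ/, /j/, /d/, /ŋ/, /g/ cannot be parsed into a legal (C)V syllable (no codas are permitted; onsets are limited to one consonant).
Each unlicensed consonant is deleted: /ʔ/, /j/, /d/, /ŋ/, /g/.

ɹɪθizi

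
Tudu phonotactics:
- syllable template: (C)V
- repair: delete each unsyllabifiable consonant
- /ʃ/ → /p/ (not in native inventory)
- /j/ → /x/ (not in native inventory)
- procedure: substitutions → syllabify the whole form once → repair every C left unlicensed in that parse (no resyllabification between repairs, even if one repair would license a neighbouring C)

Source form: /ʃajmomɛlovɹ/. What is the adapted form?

Substitution: /ʃ/ → /p/, /j/ → /x/, giving /paxmomɛlovɹ/.
Syllabifying with onset maximization leaves /x/, /v/, /ɹ/ stranded (no codas are permitted; onsets are limited to one consonant).
Deleting the stranded consonants removes /x/, /v/, /ɹ/.

pamomɛlo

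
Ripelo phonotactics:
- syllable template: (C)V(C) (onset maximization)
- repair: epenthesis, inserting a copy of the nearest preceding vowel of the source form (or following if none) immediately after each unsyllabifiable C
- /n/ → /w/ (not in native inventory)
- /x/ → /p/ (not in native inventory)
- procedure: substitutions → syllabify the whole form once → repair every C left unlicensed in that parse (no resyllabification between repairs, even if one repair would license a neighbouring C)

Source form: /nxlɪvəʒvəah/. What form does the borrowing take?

wɪpɪlɪvəʒvəah

Substitution: /n/ → /w/, /x/ → /p/, giving /wplɪvəʒvəah/.
Under (C)V(C), the unsyllabifiable consonants are /w/, /p/ (at most one coda consonant is licensed; onsets are limited to one consonant).
Epenthesis after each stranded consonant: /w/ → /wɪ/, /p/ → /pɪ/.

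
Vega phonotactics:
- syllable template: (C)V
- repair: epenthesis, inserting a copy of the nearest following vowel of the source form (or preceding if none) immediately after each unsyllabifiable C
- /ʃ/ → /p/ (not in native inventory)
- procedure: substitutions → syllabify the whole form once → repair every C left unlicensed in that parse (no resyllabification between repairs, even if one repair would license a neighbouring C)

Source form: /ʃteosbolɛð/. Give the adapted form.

Substitution: /ʃ/ → /p/, giving /pteosbolɛð/.
Syllabifying with onset maximization leaves /p/, /s/, /ð/ stranded (no codas are permitted; onsets are limited to one consonant).
Inserting the epenthetic vowel yields /p/ → /pe/, /s/ → /so/, /ð/ → /ðɛ/.

peteosobolɛðɛ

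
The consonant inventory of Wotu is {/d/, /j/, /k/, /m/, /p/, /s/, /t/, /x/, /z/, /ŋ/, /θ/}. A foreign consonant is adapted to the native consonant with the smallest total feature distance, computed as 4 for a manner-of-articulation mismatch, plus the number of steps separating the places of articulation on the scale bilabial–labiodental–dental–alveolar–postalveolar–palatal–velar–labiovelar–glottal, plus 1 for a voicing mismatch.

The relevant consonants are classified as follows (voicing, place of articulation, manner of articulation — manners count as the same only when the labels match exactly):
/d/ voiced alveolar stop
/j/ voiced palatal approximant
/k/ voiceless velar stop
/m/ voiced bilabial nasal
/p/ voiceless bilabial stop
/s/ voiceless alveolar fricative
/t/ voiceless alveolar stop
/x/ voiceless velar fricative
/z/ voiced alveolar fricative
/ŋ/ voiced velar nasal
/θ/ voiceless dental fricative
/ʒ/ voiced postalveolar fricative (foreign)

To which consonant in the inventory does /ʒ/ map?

/z/ is closest: same manner (fricative), place distance 1 (postalveolar→alveolar), same voicing; total 1. Next closest is /s/ at distance 2.

z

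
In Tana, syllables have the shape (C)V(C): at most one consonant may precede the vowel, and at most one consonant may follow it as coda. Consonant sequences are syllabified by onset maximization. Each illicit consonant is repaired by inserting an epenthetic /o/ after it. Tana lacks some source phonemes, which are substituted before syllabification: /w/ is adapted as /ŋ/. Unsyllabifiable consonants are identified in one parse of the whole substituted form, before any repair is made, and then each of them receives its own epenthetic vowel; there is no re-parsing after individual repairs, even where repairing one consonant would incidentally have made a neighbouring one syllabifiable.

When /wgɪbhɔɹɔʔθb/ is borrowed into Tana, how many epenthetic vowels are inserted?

After substitution the input is /ŋgɪbhɔɹɔʔθb/.
The unsyllabifiable consonants are /ŋ/, /θ/, /b/; each receives one epenthetic vowel.

3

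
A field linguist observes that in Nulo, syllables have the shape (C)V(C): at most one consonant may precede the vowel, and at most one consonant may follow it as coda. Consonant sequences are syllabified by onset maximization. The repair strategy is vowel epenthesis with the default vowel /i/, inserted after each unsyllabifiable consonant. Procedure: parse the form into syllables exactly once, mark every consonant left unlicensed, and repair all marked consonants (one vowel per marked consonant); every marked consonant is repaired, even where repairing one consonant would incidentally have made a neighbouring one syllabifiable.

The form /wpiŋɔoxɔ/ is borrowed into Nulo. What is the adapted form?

wipiŋɔoxɔ

Under (C)V(C), the unsyllabifiable consonants are /w/ (at most one coda consonant is licensed; onsets are limited to one consonant).
Each unlicensed consonant becomes the onset of a new syllable: /w/ → /wi/.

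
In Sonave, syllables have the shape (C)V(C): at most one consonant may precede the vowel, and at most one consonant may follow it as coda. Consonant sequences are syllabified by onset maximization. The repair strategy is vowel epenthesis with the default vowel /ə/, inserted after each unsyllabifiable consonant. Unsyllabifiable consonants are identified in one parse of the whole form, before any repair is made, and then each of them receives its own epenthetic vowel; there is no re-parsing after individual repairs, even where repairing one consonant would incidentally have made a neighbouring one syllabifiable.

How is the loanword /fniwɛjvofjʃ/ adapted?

fəniwɛjvofjəʃə

The consonants /f/, /j/, /ʃ/ cannot be parsed into a legal (C)V(C) syllable (at most one coda consonant is licensed; onsets are limited to one consonant).
Inserting the epenthetic vowel yields /f/ → /fə/, /j/ → /jə/, /ʃ/ → /ʃə/.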